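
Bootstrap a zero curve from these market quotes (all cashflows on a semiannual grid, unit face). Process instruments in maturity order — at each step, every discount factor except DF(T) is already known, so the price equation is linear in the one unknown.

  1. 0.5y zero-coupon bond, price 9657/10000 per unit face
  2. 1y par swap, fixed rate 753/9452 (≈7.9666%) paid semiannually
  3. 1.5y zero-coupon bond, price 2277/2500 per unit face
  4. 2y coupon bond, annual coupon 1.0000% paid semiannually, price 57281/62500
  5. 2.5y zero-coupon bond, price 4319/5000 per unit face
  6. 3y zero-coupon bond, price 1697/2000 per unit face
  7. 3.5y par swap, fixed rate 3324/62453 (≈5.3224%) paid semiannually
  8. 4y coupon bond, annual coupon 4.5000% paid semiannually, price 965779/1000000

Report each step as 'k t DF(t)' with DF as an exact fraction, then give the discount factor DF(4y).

step 1 [0.5y] zero: DF = P = 9657/10000 ≈ 0.965700
step 2 [1y] swap r/2=753/18904: DF=(1 − 753/18904·(0.965700))/(1+753/18904) = 9247/10000 ≈ 0.924700
step 3 [1.5y] zero: DF = P = 2277/2500 ≈ 0.910800
step 4 [2y] bond c/2=1/200: DF=(57281/62500 − 1/200·(0.965700+0.924700+0.910800))/(1+1/200) = 449/500 ≈ 0.898000
step 5 [2.5y] zero: DF = P = 4319/5000 ≈ 0.863800
step 6 [3y] zero: DF = P = 1697/2000 ≈ 0.848500
step 7 [3.5y] swap r/2=1662/62453: DF=(1 − 1662/62453·(0.965700+0.924700+0.910800+0.898000+0.863800+0.848500))/(1+1662/62453) = 4169/5000 ≈ 0.833800
step 8 [4y] bond c/2=9/400: DF=(965779/1000000 − 9/400·(0.965700+0.924700+0.910800+0.898000+0.863800+0.848500+0.833800))/(1+9/400) = 8071/10000 ≈ 0.807100

1 1/2 9657/10000
2 1 9247/10000
3 3/2 2277/2500
4 2 449/500
5 5/2 4319/5000
6 3 1697/2000
7 7/2 4169/5000
8 4 8071/10000
DF(4y) = 8071/10000 ≈ 0.807100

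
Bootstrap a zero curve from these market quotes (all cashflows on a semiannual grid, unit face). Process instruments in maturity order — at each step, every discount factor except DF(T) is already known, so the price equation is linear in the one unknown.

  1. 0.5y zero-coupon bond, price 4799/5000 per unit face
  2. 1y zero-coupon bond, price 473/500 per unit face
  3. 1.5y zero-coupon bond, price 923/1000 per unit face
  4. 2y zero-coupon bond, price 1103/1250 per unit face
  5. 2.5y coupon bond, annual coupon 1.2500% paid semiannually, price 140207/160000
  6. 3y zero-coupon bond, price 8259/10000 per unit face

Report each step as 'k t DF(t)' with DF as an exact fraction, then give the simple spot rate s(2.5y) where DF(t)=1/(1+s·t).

step 1 [0.5y] zero: DF = P = 4799/5000 ≈ 0.959800
step 2 [1y] zero: DF = P = 473/500 ≈ 0.946000
step 3 [1.5y] zero: DF = P = 923/1000 ≈ 0.923000
step 4 [2y] zero: DF = P = 1103/1250 ≈ 0.882400
step 5 [2.5y] bond c/2=1/160: DF=(140207/160000 − 1/160·(0.959800+0.946000+0.923000+0.882400))/(1+1/160) = 4239/5000 ≈ 0.847800
step 6 [3y] zero: DF = P = 8259/10000 ≈ 0.825900

1 1/2 4799/5000
2 1 473/500
3 3/2 923/1000
4 2 1103/1250
5 5/2 4239/5000
6 3 8259/10000
s(2.5y) = (1/(4239/5000) − 1)/(5/2) = 1522/21195 ≈ 7.1809%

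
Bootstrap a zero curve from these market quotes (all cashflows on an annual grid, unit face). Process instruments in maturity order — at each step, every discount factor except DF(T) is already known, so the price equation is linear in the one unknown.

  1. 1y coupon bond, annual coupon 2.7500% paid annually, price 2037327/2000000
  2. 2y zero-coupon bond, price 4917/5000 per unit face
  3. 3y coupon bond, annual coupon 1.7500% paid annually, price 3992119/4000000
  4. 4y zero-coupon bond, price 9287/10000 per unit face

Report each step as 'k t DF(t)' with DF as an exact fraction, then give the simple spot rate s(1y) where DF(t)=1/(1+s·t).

1 1 4957/5000
2 2 4917/5000
3 3 9469/10000
4 4 9287/10000
s(1y) = (1/(4957/5000) − 1)/(1) = 43/4957 ≈ 0.8675%

step 1 [1y] bond c/1=11/400: DF=(2037327/2000000 − 11/400·(0))/(1+11/400) = 4957/5000 ≈ 0.991400
step 2 [2y] zero: DF = P = 4917/5000 ≈ 0.983400
step 3 [3y] bond c/1=7/400: DF=(3992119/4000000 − 7/400·(0.991400+0.983400))/(1+7/400) = 9469/10000 ≈ 0.946900
step 4 [4y] zero: DF = P = 9287/10000 ≈ 0.928700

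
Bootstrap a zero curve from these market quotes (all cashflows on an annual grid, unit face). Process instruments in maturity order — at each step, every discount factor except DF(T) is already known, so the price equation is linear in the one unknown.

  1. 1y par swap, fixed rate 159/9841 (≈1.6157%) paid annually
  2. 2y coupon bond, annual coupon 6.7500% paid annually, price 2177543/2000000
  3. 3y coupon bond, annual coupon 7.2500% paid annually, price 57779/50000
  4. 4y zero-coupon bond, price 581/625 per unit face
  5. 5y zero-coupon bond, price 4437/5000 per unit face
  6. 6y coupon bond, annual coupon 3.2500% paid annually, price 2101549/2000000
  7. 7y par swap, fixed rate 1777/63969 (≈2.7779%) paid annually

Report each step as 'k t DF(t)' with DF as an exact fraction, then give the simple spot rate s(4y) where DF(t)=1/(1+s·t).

step 1 [1y] swap r/1=159/9841: DF=(1 − 159/9841·(0))/(1+159/9841) = 9841/10000 ≈ 0.984100
step 2 [2y] bond c/1=27/400: DF=(2177543/2000000 − 27/400·(0.984100))/(1+27/400) = 9577/10000 ≈ 0.957700
step 3 [3y] bond c/1=29/400: DF=(57779/50000 − 29/400·(0.984100+0.957700))/(1+29/400) = 4731/5000 ≈ 0.946200
step 4 [4y] zero: DF = P = 581/625 ≈ 0.929600
step 5 [5y] zero: DF = P = 4437/5000 ≈ 0.887400
step 6 [6y] bond c/1=13/400: DF=(2101549/2000000 − 13/400·(0.984100+0.957700+0.946200+0.929600+0.887400))/(1+13/400) = 1087/1250 ≈ 0.869600
step 7 [7y] swap r/1=1777/63969: DF=(1 − 1777/63969·(0.984100+0.957700+0.946200+0.929600+0.887400+0.869600))/(1+1777/63969) = 8223/10000 ≈ 0.822300

1 1 9841/10000
2 2 9577/10000
3 3 4731/5000
4 4 581/625
5 5 4437/5000
6 6 1087/1250
7 7 8223/10000
s(4y) = (1/(581/625) − 1)/(4) = 11/581 ≈ 1.8933%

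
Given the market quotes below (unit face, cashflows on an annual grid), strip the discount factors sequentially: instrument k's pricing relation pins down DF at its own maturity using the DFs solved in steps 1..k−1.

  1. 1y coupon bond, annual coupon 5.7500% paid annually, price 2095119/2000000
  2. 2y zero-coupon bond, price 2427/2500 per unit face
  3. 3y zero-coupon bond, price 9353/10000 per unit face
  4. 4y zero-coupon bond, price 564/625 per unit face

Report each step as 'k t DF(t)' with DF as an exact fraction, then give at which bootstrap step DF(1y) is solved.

step 1 [1y] bond c/1=23/400: DF=(2095119/2000000 − 23/400·(0))/(1+23/400) = 4953/5000 ≈ 0.990600
step 2 [2y] zero: DF = P = 2427/2500 ≈ 0.970800
step 3 [3y] zero: DF = P = 9353/10000 ≈ 0.935300
step 4 [4y] zero: DF = P = 564/625 ≈ 0.902400

1 1 4953/5000
2 2 2427/2500
3 3 9353/10000
4 4 564/625
DF(1y) is solved at step 1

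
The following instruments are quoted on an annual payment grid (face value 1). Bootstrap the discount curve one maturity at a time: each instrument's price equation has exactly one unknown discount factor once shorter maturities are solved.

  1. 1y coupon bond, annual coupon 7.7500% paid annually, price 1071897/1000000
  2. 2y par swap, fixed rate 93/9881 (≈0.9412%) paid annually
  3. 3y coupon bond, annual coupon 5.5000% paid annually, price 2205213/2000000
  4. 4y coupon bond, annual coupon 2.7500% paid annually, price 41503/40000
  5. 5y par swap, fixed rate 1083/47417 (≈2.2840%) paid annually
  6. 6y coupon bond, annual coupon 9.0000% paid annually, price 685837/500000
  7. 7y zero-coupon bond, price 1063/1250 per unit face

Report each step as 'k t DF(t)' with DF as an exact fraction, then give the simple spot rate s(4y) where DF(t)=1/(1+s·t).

1 1 2487/2500
2 2 4907/5000
3 3 9421/10000
4 4 9317/10000
5 5 8917/10000
6 6 8669/10000
7 7 1063/1250
s(4y) = (1/(9317/10000) − 1)/(4) = 683/37268 ≈ 1.8327%

step 1 [1y] bond c/1=31/400: DF=(1071897/1000000 − 31/400·(0))/(1+31/400) = 2487/2500 ≈ 0.994800
step 2 [2y] swap r/1=93/9881: DF=(1 − 93/9881·(0.994800))/(1+93/9881) = 4907/5000 ≈ 0.981400
step 3 [3y] bond c/1=11/200: DF=(2205213/2000000 − 11/200·(0.994800+0.981400))/(1+11/200) = 9421/10000 ≈ 0.942100
step 4 [4y] bond c/1=11/400: DF=(41503/40000 − 11/400·(0.994800+0.981400+0.942100))/(1+11/400) = 9317/10000 ≈ 0.931700
step 5 [5y] swap r/1=1083/47417: DF=(1 − 1083/47417·(0.994800+0.981400+0.942100+0.931700))/(1+1083/47417) = 8917/10000 ≈ 0.891700
step 6 [6y] bond c/1=9/100: DF=(685837/500000 − 9/100·(0.994800+0.981400+0.942100+0.931700+0.891700))/(1+9/100) = 8669/10000 ≈ 0.866900
step 7 [7y] zero: DF = P = 1063/1250 ≈ 0.850400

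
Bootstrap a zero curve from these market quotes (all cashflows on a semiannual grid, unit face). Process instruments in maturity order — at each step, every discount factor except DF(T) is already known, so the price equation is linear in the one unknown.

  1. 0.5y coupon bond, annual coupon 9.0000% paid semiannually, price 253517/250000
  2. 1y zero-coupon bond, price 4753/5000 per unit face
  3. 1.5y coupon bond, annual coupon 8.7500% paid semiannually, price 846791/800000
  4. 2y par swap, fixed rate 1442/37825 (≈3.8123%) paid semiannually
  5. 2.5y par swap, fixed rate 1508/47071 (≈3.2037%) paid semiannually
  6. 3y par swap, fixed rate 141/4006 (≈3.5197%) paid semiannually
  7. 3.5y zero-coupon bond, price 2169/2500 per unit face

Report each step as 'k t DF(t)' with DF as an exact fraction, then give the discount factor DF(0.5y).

1 1/2 1213/1250
2 1 4753/5000
3 3/2 1167/1250
4 2 9279/10000
5 5/2 4623/5000
6 3 9013/10000
7 7/2 2169/2500
DF(0.5y) = 1213/1250 ≈ 0.970400

step 1 [0.5y] bond c/2=9/200: DF=(253517/250000 − 9/200·(0))/(1+9/200) = 1213/1250 ≈ 0.970400
step 2 [1y] zero: DF = P = 4753/5000 ≈ 0.950600
step 3 [1.5y] bond c/2=7/160: DF=(846791/800000 − 7/160·(0.970400+0.950600))/(1+7/160) = 1167/1250 ≈ 0.933600
step 4 [2y] swap r/2=721/37825: DF=(1 − 721/37825·(0.970400+0.950600+0.933600))/(1+721/37825) = 9279/10000 ≈ 0.927900
step 5 [2.5y] swap r/2=754/47071: DF=(1 − 754/47071·(0.970400+0.950600+0.933600+0.927900))/(1+754/47071) = 4623/5000 ≈ 0.924600
step 6 [3y] swap r/2=141/8012: DF=(1 − 141/8012·(0.970400+0.950600+0.933600+0.927900+0.924600))/(1+141/8012) = 9013/10000 ≈ 0.901300
step 7 [3.5y] zero: DF = P = 2169/2500 ≈ 0.867600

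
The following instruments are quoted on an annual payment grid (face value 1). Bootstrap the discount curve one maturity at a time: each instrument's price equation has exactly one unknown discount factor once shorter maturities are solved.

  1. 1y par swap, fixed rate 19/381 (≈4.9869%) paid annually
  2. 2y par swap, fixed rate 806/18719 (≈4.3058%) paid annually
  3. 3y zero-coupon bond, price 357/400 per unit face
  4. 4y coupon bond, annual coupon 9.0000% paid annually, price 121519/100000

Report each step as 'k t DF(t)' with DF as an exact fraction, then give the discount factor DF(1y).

step 1 [1y] swap r/1=19/381: DF=(1 − 19/381·(0))/(1+19/381) = 381/400 ≈ 0.952500
step 2 [2y] swap r/1=806/18719: DF=(1 − 806/18719·(0.952500))/(1+806/18719) = 4597/5000 ≈ 0.919400
step 3 [3y] zero: DF = P = 357/400 ≈ 0.892500
step 4 [4y] bond c/1=9/100: DF=(121519/100000 − 9/100·(0.952500+0.919400+0.892500))/(1+9/100) = 4433/5000 ≈ 0.886600

1 1 381/400
2 2 4597/5000
3 3 357/400
4 4 4433/5000
DF(1y) = 381/400 ≈ 0.952500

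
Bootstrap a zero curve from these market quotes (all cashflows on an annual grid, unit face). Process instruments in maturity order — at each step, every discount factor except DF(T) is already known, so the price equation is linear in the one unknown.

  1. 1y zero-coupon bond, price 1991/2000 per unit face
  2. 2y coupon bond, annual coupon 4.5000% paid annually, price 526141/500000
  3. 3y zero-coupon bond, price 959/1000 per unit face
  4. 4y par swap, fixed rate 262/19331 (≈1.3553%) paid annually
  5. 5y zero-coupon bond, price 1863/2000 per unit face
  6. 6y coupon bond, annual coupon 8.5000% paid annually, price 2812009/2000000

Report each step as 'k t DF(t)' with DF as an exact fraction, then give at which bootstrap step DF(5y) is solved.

1 1 1991/2000
2 2 9641/10000
3 3 959/1000
4 4 2369/2500
5 5 1863/2000
6 6 23/25
DF(5y) is solved at step 5

step 1 [1y] zero: DF = P = 1991/2000 ≈ 0.995500
step 2 [2y] bond c/1=9/200: DF=(526141/500000 − 9/200·(0.995500))/(1+9/200) = 9641/10000 ≈ 0.964100
step 3 [3y] zero: DF = P = 959/1000 ≈ 0.959000
step 4 [4y] swap r/1=262/19331: DF=(1 − 262/19331·(0.995500+0.964100+0.959000))/(1+262/19331) = 2369/2500 ≈ 0.947600
step 5 [5y] zero: DF = P = 1863/2000 ≈ 0.931500
step 6 [6y] bond c/1=17/200: DF=(2812009/2000000 − 17/200·(0.995500+0.964100+0.959000+0.947600+0.931500))/(1+17/200) = 23/25 ≈ 0.920000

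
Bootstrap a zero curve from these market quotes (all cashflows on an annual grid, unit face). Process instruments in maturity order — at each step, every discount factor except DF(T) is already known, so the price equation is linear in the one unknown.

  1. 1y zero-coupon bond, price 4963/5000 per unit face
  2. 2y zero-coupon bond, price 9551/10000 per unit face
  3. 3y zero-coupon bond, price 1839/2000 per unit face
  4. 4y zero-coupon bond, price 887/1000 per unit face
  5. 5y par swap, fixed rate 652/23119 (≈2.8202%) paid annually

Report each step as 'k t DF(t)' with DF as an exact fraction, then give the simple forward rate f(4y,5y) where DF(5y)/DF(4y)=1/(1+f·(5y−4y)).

step 1 [1y] zero: DF = P = 4963/5000 ≈ 0.992600
step 2 [2y] zero: DF = P = 9551/10000 ≈ 0.955100
step 3 [3y] zero: DF = P = 1839/2000 ≈ 0.919500
step 4 [4y] zero: DF = P = 887/1000 ≈ 0.887000
step 5 [5y] swap r/1=652/23119: DF=(1 − 652/23119·(0.992600+0.955100+0.919500+0.887000))/(1+652/23119) = 1087/1250 ≈ 0.869600

1 1 4963/5000
2 2 9551/10000
3 3 1839/2000
4 4 887/1000
5 5 1087/1250
f(4y,5y) = ((887/1000)/(1087/1250) − 1)/(1) = 87/4348 ≈ 2.0009%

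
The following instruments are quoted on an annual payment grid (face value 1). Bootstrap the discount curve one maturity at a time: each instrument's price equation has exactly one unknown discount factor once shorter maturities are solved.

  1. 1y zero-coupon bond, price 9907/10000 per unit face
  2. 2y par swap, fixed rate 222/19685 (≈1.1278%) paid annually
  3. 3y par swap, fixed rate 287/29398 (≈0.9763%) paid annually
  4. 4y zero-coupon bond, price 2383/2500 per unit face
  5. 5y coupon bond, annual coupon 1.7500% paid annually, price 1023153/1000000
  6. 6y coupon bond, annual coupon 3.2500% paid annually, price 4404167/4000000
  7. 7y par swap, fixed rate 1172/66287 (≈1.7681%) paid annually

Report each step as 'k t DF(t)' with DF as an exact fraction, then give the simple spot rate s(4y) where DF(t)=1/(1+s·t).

1 1 9907/10000
2 2 4889/5000
3 3 9713/10000
4 4 2383/2500
5 5 4693/5000
6 6 9143/10000
7 7 2207/2500
s(4y) = (1/(2383/2500) − 1)/(4) = 117/9532 ≈ 1.2274%

step 1 [1y] zero: DF = P = 9907/10000 ≈ 0.990700
step 2 [2y] swap r/1=222/19685: DF=(1 − 222/19685·(0.990700))/(1+222/19685) = 4889/5000 ≈ 0.977800
step 3 [3y] swap r/1=287/29398: DF=(1 − 287/29398·(0.990700+0.977800))/(1+287/29398) = 9713/10000 ≈ 0.971300
step 4 [4y] zero: DF = P = 2383/2500 ≈ 0.953200
step 5 [5y] bond c/1=7/400: DF=(1023153/1000000 − 7/400·(0.990700+0.977800+0.971300+0.953200))/(1+7/400) = 4693/5000 ≈ 0.938600
step 6 [6y] bond c/1=13/400: DF=(4404167/4000000 − 13/400·(0.990700+0.977800+0.971300+0.953200+0.938600))/(1+13/400) = 9143/10000 ≈ 0.914300
step 7 [7y] swap r/1=1172/66287: DF=(1 − 1172/66287·(0.990700+0.977800+0.971300+0.953200+0.938600+0.914300))/(1+1172/66287) = 2207/2500 ≈ 0.882800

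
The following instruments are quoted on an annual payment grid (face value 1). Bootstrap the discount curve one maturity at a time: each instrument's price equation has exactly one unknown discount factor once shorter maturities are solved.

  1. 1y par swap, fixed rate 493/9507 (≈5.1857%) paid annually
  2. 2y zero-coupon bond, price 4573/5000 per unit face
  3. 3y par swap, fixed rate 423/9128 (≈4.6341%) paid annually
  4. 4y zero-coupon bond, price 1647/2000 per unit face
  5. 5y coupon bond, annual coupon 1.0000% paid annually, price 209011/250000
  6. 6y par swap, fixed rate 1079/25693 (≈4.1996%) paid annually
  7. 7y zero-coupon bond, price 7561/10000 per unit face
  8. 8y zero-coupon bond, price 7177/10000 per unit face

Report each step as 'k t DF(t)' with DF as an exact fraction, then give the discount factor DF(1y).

1 1 9507/10000
2 2 4573/5000
3 3 8731/10000
4 4 1647/2000
5 5 317/400
6 6 3921/5000
7 7 7561/10000
8 8 7177/10000
DF(1y) = 9507/10000 ≈ 0.950700

step 1 [1y] swap r/1=493/9507: DF=(1 − 493/9507·(0))/(1+493/9507) = 9507/10000 ≈ 0.950700
step 2 [2y] zero: DF = P = 4573/5000 ≈ 0.914600
step 3 [3y] swap r/1=423/9128: DF=(1 − 423/9128·(0.950700+0.914600))/(1+423/9128) = 8731/10000 ≈ 0.873100
step 4 [4y] zero: DF = P = 1647/2000 ≈ 0.823500
step 5 [5y] bond c/1=1/100: DF=(209011/250000 − 1/100·(0.950700+0.914600+0.873100+0.823500))/(1+1/100) = 317/400 ≈ 0.792500
step 6 [6y] swap r/1=1079/25693: DF=(1 − 1079/25693·(0.950700+0.914600+0.873100+0.823500+0.792500))/(1+1079/25693) = 3921/5000 ≈ 0.784200
step 7 [7y] zero: DF = P = 7561/10000 ≈ 0.756100
step 8 [8y] zero: DF = P = 7177/10000 ≈ 0.717700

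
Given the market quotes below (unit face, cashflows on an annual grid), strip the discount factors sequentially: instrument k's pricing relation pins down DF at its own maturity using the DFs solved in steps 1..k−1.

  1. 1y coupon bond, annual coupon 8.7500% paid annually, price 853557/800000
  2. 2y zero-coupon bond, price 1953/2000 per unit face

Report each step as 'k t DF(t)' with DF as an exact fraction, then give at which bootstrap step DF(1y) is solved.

1 1 9811/10000
2 2 1953/2000
DF(1y) is solved at step 1

step 1 [1y] bond c/1=7/80: DF=(853557/800000 − 7/80·(0))/(1+7/80) = 9811/10000 ≈ 0.981100
step 2 [2y] zero: DF = P = 1953/2000 ≈ 0.976500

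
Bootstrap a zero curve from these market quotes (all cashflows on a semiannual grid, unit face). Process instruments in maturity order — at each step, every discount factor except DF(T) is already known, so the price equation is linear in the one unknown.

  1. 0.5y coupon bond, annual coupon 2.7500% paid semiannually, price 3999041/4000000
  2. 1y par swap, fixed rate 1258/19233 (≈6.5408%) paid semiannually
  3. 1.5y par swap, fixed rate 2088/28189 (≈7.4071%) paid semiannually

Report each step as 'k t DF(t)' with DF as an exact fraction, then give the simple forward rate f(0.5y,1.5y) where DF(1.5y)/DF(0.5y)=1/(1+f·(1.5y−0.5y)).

1 1/2 4931/5000
2 1 9371/10000
3 3/2 2239/2500
f(0.5y,1.5y) = ((4931/5000)/(2239/2500) − 1)/(1) = 453/4478 ≈ 10.1161%

step 1 [0.5y] bond c/2=11/800: DF=(3999041/4000000 − 11/800·(0))/(1+11/800) = 4931/5000 ≈ 0.986200
step 2 [1y] swap r/2=629/19233: DF=(1 − 629/19233·(0.986200))/(1+629/19233) = 9371/10000 ≈ 0.937100
step 3 [1.5y] swap r/2=1044/28189: DF=(1 − 1044/28189·(0.986200+0.937100))/(1+1044/28189) = 2239/2500 ≈ 0.895600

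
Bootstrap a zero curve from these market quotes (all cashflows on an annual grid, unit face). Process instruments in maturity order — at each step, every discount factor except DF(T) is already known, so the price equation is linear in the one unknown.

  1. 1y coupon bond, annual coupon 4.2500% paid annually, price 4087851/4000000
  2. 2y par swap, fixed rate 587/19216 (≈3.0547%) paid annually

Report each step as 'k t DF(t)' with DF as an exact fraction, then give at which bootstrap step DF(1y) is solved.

step 1 [1y] bond c/1=17/400: DF=(4087851/4000000 − 17/400·(0))/(1+17/400) = 9803/10000 ≈ 0.980300
step 2 [2y] swap r/1=587/19216: DF=(1 − 587/19216·(0.980300))/(1+587/19216) = 9413/10000 ≈ 0.941300

1 1 9803/10000
2 2 9413/10000
DF(1y) is solved at step 1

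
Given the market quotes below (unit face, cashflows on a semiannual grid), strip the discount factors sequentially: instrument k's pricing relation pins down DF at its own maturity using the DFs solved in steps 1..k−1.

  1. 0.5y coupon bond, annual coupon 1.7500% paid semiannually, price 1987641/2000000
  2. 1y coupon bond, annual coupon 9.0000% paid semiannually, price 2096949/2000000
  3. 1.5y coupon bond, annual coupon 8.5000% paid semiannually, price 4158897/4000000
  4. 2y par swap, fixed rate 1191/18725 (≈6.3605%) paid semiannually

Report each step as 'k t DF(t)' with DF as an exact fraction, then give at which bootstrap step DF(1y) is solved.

step 1 [0.5y] bond c/2=7/800: DF=(1987641/2000000 − 7/800·(0))/(1+7/800) = 2463/2500 ≈ 0.985200
step 2 [1y] bond c/2=9/200: DF=(2096949/2000000 − 9/200·(0.985200))/(1+9/200) = 9609/10000 ≈ 0.960900
step 3 [1.5y] bond c/2=17/400: DF=(4158897/4000000 − 17/400·(0.985200+0.960900))/(1+17/400) = 459/500 ≈ 0.918000
step 4 [2y] swap r/2=1191/37450: DF=(1 − 1191/37450·(0.985200+0.960900+0.918000))/(1+1191/37450) = 8809/10000 ≈ 0.880900

1 1/2 2463/2500
2 1 9609/10000
3 3/2 459/500
4 2 8809/10000
DF(1y) is solved at step 2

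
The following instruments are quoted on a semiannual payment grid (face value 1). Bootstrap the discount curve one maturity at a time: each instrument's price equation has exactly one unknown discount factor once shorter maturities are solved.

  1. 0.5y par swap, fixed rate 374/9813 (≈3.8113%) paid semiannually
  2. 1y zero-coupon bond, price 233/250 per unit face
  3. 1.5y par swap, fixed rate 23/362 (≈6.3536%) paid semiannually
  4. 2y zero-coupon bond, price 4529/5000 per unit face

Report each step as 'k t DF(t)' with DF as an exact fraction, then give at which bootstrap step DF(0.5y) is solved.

1 1/2 9813/10000
2 1 233/250
3 3/2 9103/10000
4 2 4529/5000
DF(0.5y) is solved at step 1

step 1 [0.5y] swap r/2=187/9813: DF=(1 − 187/9813·(0))/(1+187/9813) = 9813/10000 ≈ 0.981300
step 2 [1y] zero: DF = P = 233/250 ≈ 0.932000
step 3 [1.5y] swap r/2=23/724: DF=(1 − 23/724·(0.981300+0.932000))/(1+23/724) = 9103/10000 ≈ 0.910300
step 4 [2y] zero: DF = P = 4529/5000 ≈ 0.905800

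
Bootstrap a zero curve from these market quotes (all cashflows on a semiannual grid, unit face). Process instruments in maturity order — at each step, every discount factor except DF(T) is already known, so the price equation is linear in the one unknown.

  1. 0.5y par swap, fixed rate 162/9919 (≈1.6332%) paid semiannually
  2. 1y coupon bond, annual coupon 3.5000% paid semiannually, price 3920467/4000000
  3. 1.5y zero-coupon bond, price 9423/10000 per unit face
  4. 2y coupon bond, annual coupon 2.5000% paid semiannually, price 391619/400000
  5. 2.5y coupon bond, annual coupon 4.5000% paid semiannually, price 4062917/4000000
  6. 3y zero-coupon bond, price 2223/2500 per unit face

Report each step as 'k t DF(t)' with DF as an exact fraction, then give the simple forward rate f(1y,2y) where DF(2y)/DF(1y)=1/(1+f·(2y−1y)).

step 1 [0.5y] swap r/2=81/9919: DF=(1 − 81/9919·(0))/(1+81/9919) = 9919/10000 ≈ 0.991900
step 2 [1y] bond c/2=7/400: DF=(3920467/4000000 − 7/400·(0.991900))/(1+7/400) = 4731/5000 ≈ 0.946200
step 3 [1.5y] zero: DF = P = 9423/10000 ≈ 0.942300
step 4 [2y] bond c/2=1/80: DF=(391619/400000 − 1/80·(0.991900+0.946200+0.942300))/(1+1/80) = 4657/5000 ≈ 0.931400
step 5 [2.5y] bond c/2=9/400: DF=(4062917/4000000 − 9/400·(0.991900+0.946200+0.942300+0.931400))/(1+9/400) = 1819/2000 ≈ 0.909500
step 6 [3y] zero: DF = P = 2223/2500 ≈ 0.889200

1 1/2 9919/10000
2 1 4731/5000
3 3/2 9423/10000
4 2 4657/5000
5 5/2 1819/2000
6 3 2223/2500
f(1y,2y) = ((4731/5000)/(4657/5000) − 1)/(1) = 74/4657 ≈ 1.5890%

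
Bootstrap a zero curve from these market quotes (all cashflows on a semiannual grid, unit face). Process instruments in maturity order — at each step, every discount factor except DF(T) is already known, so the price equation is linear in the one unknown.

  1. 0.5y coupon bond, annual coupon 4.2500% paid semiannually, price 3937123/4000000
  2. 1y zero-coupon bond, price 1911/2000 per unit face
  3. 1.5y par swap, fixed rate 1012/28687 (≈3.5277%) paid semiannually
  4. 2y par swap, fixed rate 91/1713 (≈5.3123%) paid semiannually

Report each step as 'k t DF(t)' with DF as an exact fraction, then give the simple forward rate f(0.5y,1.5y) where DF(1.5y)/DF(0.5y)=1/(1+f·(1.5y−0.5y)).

1 1/2 4819/5000
2 1 1911/2000
3 3/2 4747/5000
4 2 8999/10000
f(0.5y,1.5y) = ((4819/5000)/(4747/5000) − 1)/(1) = 72/4747 ≈ 1.5167%

step 1 [0.5y] bond c/2=17/800: DF=(3937123/4000000 − 17/800·(0))/(1+17/800) = 4819/5000 ≈ 0.963800
step 2 [1y] zero: DF = P = 1911/2000 ≈ 0.955500
step 3 [1.5y] swap r/2=506/28687: DF=(1 − 506/28687·(0.963800+0.955500))/(1+506/28687) = 4747/5000 ≈ 0.949400
step 4 [2y] swap r/2=91/3426: DF=(1 − 91/3426·(0.963800+0.955500+0.949400))/(1+91/3426) = 8999/10000 ≈ 0.899900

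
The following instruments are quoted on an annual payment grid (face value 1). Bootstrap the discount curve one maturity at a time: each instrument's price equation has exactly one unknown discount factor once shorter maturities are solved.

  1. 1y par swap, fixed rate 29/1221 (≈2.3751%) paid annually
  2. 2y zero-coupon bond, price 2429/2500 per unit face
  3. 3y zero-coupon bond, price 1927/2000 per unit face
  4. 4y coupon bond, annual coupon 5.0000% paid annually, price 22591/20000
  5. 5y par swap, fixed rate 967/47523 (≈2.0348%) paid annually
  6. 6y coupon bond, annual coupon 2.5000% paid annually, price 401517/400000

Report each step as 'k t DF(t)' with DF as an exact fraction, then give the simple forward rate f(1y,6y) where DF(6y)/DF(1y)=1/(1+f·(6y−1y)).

1 1 1221/1250
2 2 2429/2500
3 3 1927/2000
4 4 9371/10000
5 5 9033/10000
6 6 4317/5000
f(1y,6y) = ((1221/1250)/(4317/5000) − 1)/(5) = 189/7195 ≈ 2.6268%

step 1 [1y] swap r/1=29/1221: DF=(1 − 29/1221·(0))/(1+29/1221) = 1221/1250 ≈ 0.976800
step 2 [2y] zero: DF = P = 2429/2500 ≈ 0.971600
step 3 [3y] zero: DF = P = 1927/2000 ≈ 0.963500
step 4 [4y] bond c/1=1/20: DF=(22591/20000 − 1/20·(0.976800+0.971600+0.963500))/(1+1/20) = 9371/10000 ≈ 0.937100
step 5 [5y] swap r/1=967/47523: DF=(1 − 967/47523·(0.976800+0.971600+0.963500+0.937100))/(1+967/47523) = 9033/10000 ≈ 0.903300
step 6 [6y] bond c/1=1/40: DF=(401517/400000 − 1/40·(0.976800+0.971600+0.963500+0.937100+0.903300))/(1+1/40) = 4317/5000 ≈ 0.863400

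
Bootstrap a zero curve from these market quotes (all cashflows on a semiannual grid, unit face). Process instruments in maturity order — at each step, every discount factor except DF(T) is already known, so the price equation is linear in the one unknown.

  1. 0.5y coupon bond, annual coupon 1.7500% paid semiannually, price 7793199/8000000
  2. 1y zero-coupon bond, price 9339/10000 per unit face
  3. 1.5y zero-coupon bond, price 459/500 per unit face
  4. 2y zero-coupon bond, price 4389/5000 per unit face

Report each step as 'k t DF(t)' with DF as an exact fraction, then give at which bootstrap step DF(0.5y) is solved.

step 1 [0.5y] bond c/2=7/800: DF=(7793199/8000000 − 7/800·(0))/(1+7/800) = 9657/10000 ≈ 0.965700
step 2 [1y] zero: DF = P = 9339/10000 ≈ 0.933900
step 3 [1.5y] zero: DF = P = 459/500 ≈ 0.918000
step 4 [2y] zero: DF = P = 4389/5000 ≈ 0.877800

1 1/2 9657/10000
2 1 9339/10000
3 3/2 459/500
4 2 4389/5000
DF(0.5y) is solved at step 1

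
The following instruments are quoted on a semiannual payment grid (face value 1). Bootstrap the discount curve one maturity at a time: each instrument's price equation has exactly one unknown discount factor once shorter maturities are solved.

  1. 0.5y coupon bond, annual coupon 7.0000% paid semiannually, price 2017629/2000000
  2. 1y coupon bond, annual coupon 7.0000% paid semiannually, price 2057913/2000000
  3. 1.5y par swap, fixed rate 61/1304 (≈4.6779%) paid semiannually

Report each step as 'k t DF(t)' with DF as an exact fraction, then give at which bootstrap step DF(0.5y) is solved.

step 1 [0.5y] bond c/2=7/200: DF=(2017629/2000000 − 7/200·(0))/(1+7/200) = 9747/10000 ≈ 0.974700
step 2 [1y] bond c/2=7/200: DF=(2057913/2000000 − 7/200·(0.974700))/(1+7/200) = 2403/2500 ≈ 0.961200
step 3 [1.5y] swap r/2=61/2608: DF=(1 − 61/2608·(0.974700+0.961200))/(1+61/2608) = 9329/10000 ≈ 0.932900

1 1/2 9747/10000
2 1 2403/2500
3 3/2 9329/10000
DF(0.5y) is solved at step 1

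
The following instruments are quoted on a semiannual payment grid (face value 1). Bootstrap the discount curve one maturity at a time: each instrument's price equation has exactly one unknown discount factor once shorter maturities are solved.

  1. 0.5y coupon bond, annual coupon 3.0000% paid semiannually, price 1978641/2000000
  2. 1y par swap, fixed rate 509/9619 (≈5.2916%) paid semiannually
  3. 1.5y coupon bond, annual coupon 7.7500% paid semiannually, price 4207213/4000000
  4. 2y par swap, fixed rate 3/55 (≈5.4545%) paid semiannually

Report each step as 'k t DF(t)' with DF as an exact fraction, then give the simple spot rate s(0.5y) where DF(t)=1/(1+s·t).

1 1/2 9747/10000
2 1 9491/10000
3 3/2 588/625
4 2 4487/5000
s(0.5y) = (1/(9747/10000) − 1)/(1/2) = 506/9747 ≈ 5.1913%

step 1 [0.5y] bond c/2=3/200: DF=(1978641/2000000 − 3/200·(0))/(1+3/200) = 9747/10000 ≈ 0.974700
step 2 [1y] swap r/2=509/19238: DF=(1 − 509/19238·(0.974700))/(1+509/19238) = 9491/10000 ≈ 0.949100
step 3 [1.5y] bond c/2=31/800: DF=(4207213/4000000 − 31/800·(0.974700+0.949100))/(1+31/800) = 588/625 ≈ 0.940800
step 4 [2y] swap r/2=3/110: DF=(1 − 3/110·(0.974700+0.949100+0.940800))/(1+3/110) = 4487/5000 ≈ 0.897400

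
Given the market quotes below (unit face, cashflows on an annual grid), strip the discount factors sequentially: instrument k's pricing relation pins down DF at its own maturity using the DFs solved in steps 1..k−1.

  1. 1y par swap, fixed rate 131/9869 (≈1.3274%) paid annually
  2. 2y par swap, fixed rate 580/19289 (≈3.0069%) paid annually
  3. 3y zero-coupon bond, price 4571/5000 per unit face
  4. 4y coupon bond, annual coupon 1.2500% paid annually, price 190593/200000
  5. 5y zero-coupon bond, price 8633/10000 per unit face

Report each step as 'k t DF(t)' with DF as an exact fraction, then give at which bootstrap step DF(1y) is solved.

step 1 [1y] swap r/1=131/9869: DF=(1 − 131/9869·(0))/(1+131/9869) = 9869/10000 ≈ 0.986900
step 2 [2y] swap r/1=580/19289: DF=(1 − 580/19289·(0.986900))/(1+580/19289) = 471/500 ≈ 0.942000
step 3 [3y] zero: DF = P = 4571/5000 ≈ 0.914200
step 4 [4y] bond c/1=1/80: DF=(190593/200000 − 1/80·(0.986900+0.942000+0.914200))/(1+1/80) = 9061/10000 ≈ 0.906100
step 5 [5y] zero: DF = P = 8633/10000 ≈ 0.863300

1 1 9869/10000
2 2 471/500
3 3 4571/5000
4 4 9061/10000
5 5 8633/10000
DF(1y) is solved at step 1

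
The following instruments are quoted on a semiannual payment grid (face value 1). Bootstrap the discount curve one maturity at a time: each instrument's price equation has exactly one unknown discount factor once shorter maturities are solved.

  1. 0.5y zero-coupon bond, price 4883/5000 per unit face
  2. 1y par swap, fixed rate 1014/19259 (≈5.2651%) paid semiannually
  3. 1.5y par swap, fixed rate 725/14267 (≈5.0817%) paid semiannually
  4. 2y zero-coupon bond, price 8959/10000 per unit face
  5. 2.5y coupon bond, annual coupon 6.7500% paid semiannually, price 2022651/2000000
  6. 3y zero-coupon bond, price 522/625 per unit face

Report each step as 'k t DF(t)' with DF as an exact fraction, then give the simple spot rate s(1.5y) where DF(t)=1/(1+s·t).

step 1 [0.5y] zero: DF = P = 4883/5000 ≈ 0.976600
step 2 [1y] swap r/2=507/19259: DF=(1 − 507/19259·(0.976600))/(1+507/19259) = 9493/10000 ≈ 0.949300
step 3 [1.5y] swap r/2=725/28534: DF=(1 − 725/28534·(0.976600+0.949300))/(1+725/28534) = 371/400 ≈ 0.927500
step 4 [2y] zero: DF = P = 8959/10000 ≈ 0.895900
step 5 [2.5y] bond c/2=27/800: DF=(2022651/2000000 − 27/800·(0.976600+0.949300+0.927500+0.895900))/(1+27/800) = 8559/10000 ≈ 0.855900
step 6 [3y] zero: DF = P = 522/625 ≈ 0.835200

1 1/2 4883/5000
2 1 9493/10000
3 3/2 371/400
4 2 8959/10000
5 5/2 8559/10000
6 3 522/625
s(1.5y) = (1/(371/400) − 1)/(3/2) = 58/1113 ≈ 5.2111%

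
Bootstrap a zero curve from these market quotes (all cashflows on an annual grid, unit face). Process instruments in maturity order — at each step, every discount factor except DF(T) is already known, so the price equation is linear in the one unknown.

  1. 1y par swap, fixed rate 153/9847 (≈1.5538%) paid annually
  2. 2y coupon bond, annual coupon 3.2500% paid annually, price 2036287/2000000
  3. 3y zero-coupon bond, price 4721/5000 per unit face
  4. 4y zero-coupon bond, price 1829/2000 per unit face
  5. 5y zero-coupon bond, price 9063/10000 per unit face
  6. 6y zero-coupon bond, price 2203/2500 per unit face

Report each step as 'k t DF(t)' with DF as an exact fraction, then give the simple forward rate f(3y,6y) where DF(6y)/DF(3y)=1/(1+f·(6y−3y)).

step 1 [1y] swap r/1=153/9847: DF=(1 − 153/9847·(0))/(1+153/9847) = 9847/10000 ≈ 0.984700
step 2 [2y] bond c/1=13/400: DF=(2036287/2000000 − 13/400·(0.984700))/(1+13/400) = 9551/10000 ≈ 0.955100
step 3 [3y] zero: DF = P = 4721/5000 ≈ 0.944200
step 4 [4y] zero: DF = P = 1829/2000 ≈ 0.914500
step 5 [5y] zero: DF = P = 9063/10000 ≈ 0.906300
step 6 [6y] zero: DF = P = 2203/2500 ≈ 0.881200

1 1 9847/10000
2 2 9551/10000
3 3 4721/5000
4 4 1829/2000
5 5 9063/10000
6 6 2203/2500
f(3y,6y) = ((4721/5000)/(2203/2500) − 1)/(3) = 105/4406 ≈ 2.3831%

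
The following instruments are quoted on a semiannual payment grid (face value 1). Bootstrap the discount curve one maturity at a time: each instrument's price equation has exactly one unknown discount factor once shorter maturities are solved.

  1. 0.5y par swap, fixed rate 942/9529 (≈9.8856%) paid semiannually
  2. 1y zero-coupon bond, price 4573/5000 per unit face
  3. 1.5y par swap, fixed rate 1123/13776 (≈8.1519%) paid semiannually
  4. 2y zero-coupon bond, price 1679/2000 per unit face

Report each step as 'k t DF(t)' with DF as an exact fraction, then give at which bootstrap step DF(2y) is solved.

1 1/2 9529/10000
2 1 4573/5000
3 3/2 8877/10000
4 2 1679/2000
DF(2y) is solved at step 4

step 1 [0.5y] swap r/2=471/9529: DF=(1 − 471/9529·(0))/(1+471/9529) = 9529/10000 ≈ 0.952900
step 2 [1y] zero: DF = P = 4573/5000 ≈ 0.914600
step 3 [1.5y] swap r/2=1123/27552: DF=(1 − 1123/27552·(0.952900+0.914600))/(1+1123/27552) = 8877/10000 ≈ 0.887700
step 4 [2y] zero: DF = P = 1679/2000 ≈ 0.839500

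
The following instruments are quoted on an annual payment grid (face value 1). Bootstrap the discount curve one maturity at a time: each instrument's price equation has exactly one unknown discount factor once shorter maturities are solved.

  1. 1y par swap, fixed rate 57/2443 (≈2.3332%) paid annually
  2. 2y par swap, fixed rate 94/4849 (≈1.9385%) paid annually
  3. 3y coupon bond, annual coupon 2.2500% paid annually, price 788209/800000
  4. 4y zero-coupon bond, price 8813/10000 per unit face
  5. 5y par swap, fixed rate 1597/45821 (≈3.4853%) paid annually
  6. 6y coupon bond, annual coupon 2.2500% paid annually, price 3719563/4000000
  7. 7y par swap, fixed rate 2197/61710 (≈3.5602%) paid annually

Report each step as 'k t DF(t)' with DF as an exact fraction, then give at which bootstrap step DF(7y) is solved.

step 1 [1y] swap r/1=57/2443: DF=(1 − 57/2443·(0))/(1+57/2443) = 2443/2500 ≈ 0.977200
step 2 [2y] swap r/1=94/4849: DF=(1 − 94/4849·(0.977200))/(1+94/4849) = 1203/1250 ≈ 0.962400
step 3 [3y] bond c/1=9/400: DF=(788209/800000 − 9/400·(0.977200+0.962400))/(1+9/400) = 9209/10000 ≈ 0.920900
step 4 [4y] zero: DF = P = 8813/10000 ≈ 0.881300
step 5 [5y] swap r/1=1597/45821: DF=(1 − 1597/45821·(0.977200+0.962400+0.920900+0.881300))/(1+1597/45821) = 8403/10000 ≈ 0.840300
step 6 [6y] bond c/1=9/400: DF=(3719563/4000000 − 9/400·(0.977200+0.962400+0.920900+0.881300+0.840300))/(1+9/400) = 4043/5000 ≈ 0.808600
step 7 [7y] swap r/1=2197/61710: DF=(1 − 2197/61710·(0.977200+0.962400+0.920900+0.881300+0.840300+0.808600))/(1+2197/61710) = 7803/10000 ≈ 0.780300

1 1 2443/2500
2 2 1203/1250
3 3 9209/10000
4 4 8813/10000
5 5 8403/10000
6 6 4043/5000
7 7 7803/10000
DF(7y) is solved at step 7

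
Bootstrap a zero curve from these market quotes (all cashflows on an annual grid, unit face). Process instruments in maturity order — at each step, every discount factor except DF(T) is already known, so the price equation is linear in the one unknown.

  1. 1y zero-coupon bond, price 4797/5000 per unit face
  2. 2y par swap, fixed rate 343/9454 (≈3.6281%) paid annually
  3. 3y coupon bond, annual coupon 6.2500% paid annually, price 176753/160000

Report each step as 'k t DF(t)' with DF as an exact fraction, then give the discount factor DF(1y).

step 1 [1y] zero: DF = P = 4797/5000 ≈ 0.959400
step 2 [2y] swap r/1=343/9454: DF=(1 − 343/9454·(0.959400))/(1+343/9454) = 4657/5000 ≈ 0.931400
step 3 [3y] bond c/1=1/16: DF=(176753/160000 − 1/16·(0.959400+0.931400))/(1+1/16) = 1857/2000 ≈ 0.928500

1 1 4797/5000
2 2 4657/5000
3 3 1857/2000
DF(1y) = 4797/5000 ≈ 0.959400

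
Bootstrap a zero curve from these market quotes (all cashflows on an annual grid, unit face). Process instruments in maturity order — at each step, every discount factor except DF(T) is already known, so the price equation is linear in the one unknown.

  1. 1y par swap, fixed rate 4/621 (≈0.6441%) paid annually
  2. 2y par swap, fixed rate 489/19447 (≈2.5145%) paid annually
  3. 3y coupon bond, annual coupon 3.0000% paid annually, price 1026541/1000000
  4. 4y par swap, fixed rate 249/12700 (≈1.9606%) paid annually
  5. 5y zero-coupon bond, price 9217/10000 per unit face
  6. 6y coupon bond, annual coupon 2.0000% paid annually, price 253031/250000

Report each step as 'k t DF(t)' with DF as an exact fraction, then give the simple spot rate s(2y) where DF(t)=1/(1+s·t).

1 1 621/625
2 2 9511/10000
3 3 47/50
4 4 9253/10000
5 5 9217/10000
6 6 1799/2000
s(2y) = (1/(9511/10000) − 1)/(2) = 489/19022 ≈ 2.5707%

step 1 [1y] swap r/1=4/621: DF=(1 − 4/621·(0))/(1+4/621) = 621/625 ≈ 0.993600
step 2 [2y] swap r/1=489/19447: DF=(1 − 489/19447·(0.993600))/(1+489/19447) = 9511/10000 ≈ 0.951100
step 3 [3y] bond c/1=3/100: DF=(1026541/1000000 − 3/100·(0.993600+0.951100))/(1+3/100) = 47/50 ≈ 0.940000
step 4 [4y] swap r/1=249/12700: DF=(1 − 249/12700·(0.993600+0.951100+0.940000))/(1+249/12700) = 9253/10000 ≈ 0.925300
step 5 [5y] zero: DF = P = 9217/10000 ≈ 0.921700
step 6 [6y] bond c/1=1/50: DF=(253031/250000 − 1/50·(0.993600+0.951100+0.940000+0.925300+0.921700))/(1+1/50) = 1799/2000 ≈ 0.899500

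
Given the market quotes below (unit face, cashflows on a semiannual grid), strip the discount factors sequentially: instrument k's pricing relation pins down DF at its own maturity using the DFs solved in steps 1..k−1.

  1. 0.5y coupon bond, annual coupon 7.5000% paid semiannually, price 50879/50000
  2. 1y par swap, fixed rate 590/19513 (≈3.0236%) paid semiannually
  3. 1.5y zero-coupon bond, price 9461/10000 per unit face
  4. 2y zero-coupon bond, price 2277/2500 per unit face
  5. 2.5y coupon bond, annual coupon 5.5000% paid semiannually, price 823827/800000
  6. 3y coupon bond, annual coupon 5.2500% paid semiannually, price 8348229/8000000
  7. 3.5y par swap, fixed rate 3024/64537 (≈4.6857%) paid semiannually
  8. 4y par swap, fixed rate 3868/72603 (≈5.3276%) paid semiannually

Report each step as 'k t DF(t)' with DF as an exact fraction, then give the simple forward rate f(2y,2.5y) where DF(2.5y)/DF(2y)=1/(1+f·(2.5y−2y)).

1 1/2 613/625
2 1 1941/2000
3 3/2 9461/10000
4 2 2277/2500
5 5/2 9003/10000
6 3 2241/2500
7 7/2 1061/1250
8 4 4033/5000
f(2y,2.5y) = ((2277/2500)/(9003/10000) − 1)/(1/2) = 70/3001 ≈ 2.3326%

step 1 [0.5y] bond c/2=3/80: DF=(50879/50000 − 3/80·(0))/(1+3/80) = 613/625 ≈ 0.980800
step 2 [1y] swap r/2=295/19513: DF=(1 − 295/19513·(0.980800))/(1+295/19513) = 1941/2000 ≈ 0.970500
step 3 [1.5y] zero: DF = P = 9461/10000 ≈ 0.946100
step 4 [2y] zero: DF = P = 2277/2500 ≈ 0.910800
step 5 [2.5y] bond c/2=11/400: DF=(823827/800000 − 11/400·(0.980800+0.970500+0.946100+0.910800))/(1+11/400) = 9003/10000 ≈ 0.900300
step 6 [3y] bond c/2=21/800: DF=(8348229/8000000 − 21/800·(0.980800+0.970500+0.946100+0.910800+0.900300))/(1+21/800) = 2241/2500 ≈ 0.896400
step 7 [3.5y] swap r/2=1512/64537: DF=(1 − 1512/64537·(0.980800+0.970500+0.946100+0.910800+0.900300+0.896400))/(1+1512/64537) = 1061/1250 ≈ 0.848800
step 8 [4y] swap r/2=1934/72603: DF=(1 − 1934/72603·(0.980800+0.970500+0.946100+0.910800+0.900300+0.896400+0.848800))/(1+1934/72603) = 4033/5000 ≈ 0.806600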